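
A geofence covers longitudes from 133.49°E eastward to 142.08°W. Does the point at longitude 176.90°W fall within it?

Yes

Band width going east from +133.49° to -142.08°: ((-142.08 − 133.49) mod 360) = 84.43°.
Offset of -176.90° east of the west edge: ((-176.90 − 133.49) mod 360) = 49.61°.
49.61° ≤ 84.43° ⇒ inside.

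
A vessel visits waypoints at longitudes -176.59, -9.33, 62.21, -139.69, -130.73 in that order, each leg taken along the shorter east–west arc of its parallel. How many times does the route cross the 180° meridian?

Leg 1: -176.59° → -9.33°, shortest Δλ = 167.26° (east) — does not cross 180°.
Leg 2: -9.33° → +62.21°, shortest Δλ = 71.54° (east) — does not cross 180°.
Leg 3: +62.21° → -139.69°, shortest Δλ = 158.1° (east) — crosses 180°.
Leg 4: -139.69° → -130.73°, shortest Δλ = 8.96° (east) — does not cross 180°.
Total crossings: 1.

1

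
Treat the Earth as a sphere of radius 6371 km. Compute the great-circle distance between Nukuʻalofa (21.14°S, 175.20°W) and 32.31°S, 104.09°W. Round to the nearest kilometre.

7048 km

Δλ = -104.09 − -175.20 = 71.11°.
Δφ = -32.31 − -21.14 = -11.17°.
a = sin²(Δφ/2) + cos φ₁ · cos φ₂ · sin²(Δλ/2) = 0.276011.
c = 2·atan2(√a, √(1−a)) = 1.10629 rad → d = 6371·c ≈ 7048.20 km.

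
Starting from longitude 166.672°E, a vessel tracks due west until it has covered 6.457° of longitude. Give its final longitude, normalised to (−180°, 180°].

Start at +166.672°; shift −6.457° → +160.215°.
+160.215° already lies in (−180°, 180°].

160.215°E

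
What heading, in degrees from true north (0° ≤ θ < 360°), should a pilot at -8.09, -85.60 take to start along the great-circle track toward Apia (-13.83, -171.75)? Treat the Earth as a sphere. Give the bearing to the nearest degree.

257°

Δλ = -171.75 − -85.60 = -86.15°.
θ = atan2( sin Δλ · cos φ₂ , cos φ₁ · sin φ₂ − sin φ₁ · cos φ₂ · cos Δλ )
  = atan2(-0.96882, -0.22749) = -103.214° → normalised to [0°, 360°): 256.786°.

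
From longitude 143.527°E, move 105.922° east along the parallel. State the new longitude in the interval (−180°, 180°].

110.551°W

Start at +143.527°; shift +105.922° → +249.449°.
+249.449° lies outside (−180°, 180°]; subtract 360° → -110.551°.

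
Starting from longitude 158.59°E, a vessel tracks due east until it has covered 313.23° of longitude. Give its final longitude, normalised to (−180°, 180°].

Start at +158.59°; shift +313.23° → +471.82°.
+471.82° lies outside (−180°, 180°]; subtract 360° → +111.82°.

111.82°E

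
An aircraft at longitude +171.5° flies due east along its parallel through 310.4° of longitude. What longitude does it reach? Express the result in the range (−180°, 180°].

Start at +171.5°; shift +310.4° → +481.9°.
+481.9° lies outside (−180°, 180°]; subtract 360° → +121.9°.

+121.9°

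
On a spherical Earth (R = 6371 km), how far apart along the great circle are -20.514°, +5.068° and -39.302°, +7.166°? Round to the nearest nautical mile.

Δλ = 7.166 − 5.068 = 2.098°.
Δφ = -39.302 − -20.514 = -18.788°.
a = sin²(Δφ/2) + cos φ₁ · cos φ₂ · sin²(Δλ/2) = 0.026885.
c = 2·atan2(√a, √(1−a)) = 0.32942 rad → d = 6371·c ≈ 2098.72 km ≈ 1133.22 nmi.

1133 nmi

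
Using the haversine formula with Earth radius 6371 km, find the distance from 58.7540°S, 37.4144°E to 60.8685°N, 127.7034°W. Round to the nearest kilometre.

19153 km

Δλ = -127.7034 − 37.4144 = -165.1178°.
Δφ = 60.8685 − -58.7540 = 119.6225°.
a = sin²(Δφ/2) + cos φ₁ · cos φ₂ · sin²(Δλ/2) = 0.995424.
c = 2·atan2(√a, √(1−a)) = 3.00620 rad → d = 6371·c ≈ 19152.51 km.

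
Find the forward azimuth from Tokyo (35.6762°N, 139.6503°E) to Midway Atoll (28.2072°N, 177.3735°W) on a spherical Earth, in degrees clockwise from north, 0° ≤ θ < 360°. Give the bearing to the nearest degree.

89°

Δλ = -177.3735 − 139.6503 = -317.0238°; wrapped into (−180°, 180°]: 42.9762°.
θ = atan2( sin Δλ · cos φ₂ , cos φ₁ · sin φ₂ − sin φ₁ · cos φ₂ · cos Δλ )
  = atan2(0.60074, 0.00793) = 89.243° → normalised to [0°, 360°): 89.243°.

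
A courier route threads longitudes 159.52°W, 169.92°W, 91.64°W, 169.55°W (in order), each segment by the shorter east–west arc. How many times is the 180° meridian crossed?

0

Leg 1: -159.52° → -169.92°, shortest Δλ = -10.4° (west) — does not cross 180°.
Leg 2: -169.92° → -91.64°, shortest Δλ = 78.28° (east) — does not cross 180°.
Leg 3: -91.64° → -169.55°, shortest Δλ = -77.91° (west) — does not cross 180°.
Total crossings: 0.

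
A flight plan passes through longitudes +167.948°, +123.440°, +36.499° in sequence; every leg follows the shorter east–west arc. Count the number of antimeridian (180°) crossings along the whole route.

0

Leg 1: +167.948° → +123.440°, shortest Δλ = -44.508° (west) — does not cross 180°.
Leg 2: +123.440° → +36.499°, shortest Δλ = -86.941° (west) — does not cross 180°.
Total crossings: 0.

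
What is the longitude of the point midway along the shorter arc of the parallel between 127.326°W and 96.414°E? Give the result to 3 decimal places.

Signed shortest Δλ from -127.326° to +96.414° is -136.260°.
Midpoint longitude = -127.326° + (-136.260°)/2 = -127.326° − 68.130° = -195.456°.
Normalise into (−180°, 180°]: +164.544°.
(The naïve average (-127.326 + +96.414)/2 = -15.456° is on the wrong side of the globe.)

164.544°E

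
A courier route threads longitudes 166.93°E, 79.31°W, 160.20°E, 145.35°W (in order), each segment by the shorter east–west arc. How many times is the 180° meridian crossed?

3

Leg 1: +166.93° → -79.31°, shortest Δλ = 113.76° (east) — crosses 180°.
Leg 2: -79.31° → +160.20°, shortest Δλ = -120.49° (west) — crosses 180°.
Leg 3: +160.20° → -145.35°, shortest Δλ = 54.45° (east) — crosses 180°.
Total crossings: 3.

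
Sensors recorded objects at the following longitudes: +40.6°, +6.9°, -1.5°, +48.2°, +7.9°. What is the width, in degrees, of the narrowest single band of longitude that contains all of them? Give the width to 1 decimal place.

Sort the longitudes: -1.5°, +6.9°, +7.9°, +40.6°, +48.2°.
Eastward gaps between consecutive values (wrapping around): 8.4°, 1.0°, 32.7°, 7.6°, 310.3°.
Largest gap = 310.3° ⇒ minimal covering band is its complement: 360° − 310.3° = 49.7°.
Band runs from -1.5° eastward to +48.2°.

49.7°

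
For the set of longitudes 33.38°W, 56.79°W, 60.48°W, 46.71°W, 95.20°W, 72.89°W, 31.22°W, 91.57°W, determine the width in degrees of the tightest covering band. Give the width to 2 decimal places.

63.98°

Sort the longitudes: -95.20°, -91.57°, -72.89°, -60.48°, -56.79°, -46.71°, -33.38°, -31.22°.
Eastward gaps between consecutive values (wrapping around): 3.63°, 18.68°, 12.41°, 3.69°, 10.08°, 13.33°, 2.16°, 296.02°.
Largest gap = 296.02° ⇒ minimal covering band is its complement: 360° − 296.02° = 63.98°.
Band runs from -95.20° eastward to -31.22°.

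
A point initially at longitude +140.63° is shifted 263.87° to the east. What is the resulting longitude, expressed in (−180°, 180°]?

Start at +140.63°; shift +263.87° → +404.50°.
+404.50° lies outside (−180°, 180°]; subtract 360° → +44.50°.

+44.50°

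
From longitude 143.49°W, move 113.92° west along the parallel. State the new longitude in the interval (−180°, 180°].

Start at -143.49°; shift −113.92° → -257.41°.
-257.41° lies outside (−180°, 180°]; add 360° → +102.59°.

102.59°E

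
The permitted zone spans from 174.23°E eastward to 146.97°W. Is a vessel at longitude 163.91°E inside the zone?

Band width going east from +174.23° to -146.97°: ((-146.97 − 174.23) mod 360) = 38.80°.
Offset of +163.91° east of the west edge: ((163.91 − 174.23) mod 360) = 349.68°.
349.68° > 38.80° ⇒ outside.

No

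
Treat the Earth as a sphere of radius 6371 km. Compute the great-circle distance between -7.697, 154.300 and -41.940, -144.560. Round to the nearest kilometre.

7067 km

Δλ = -144.560 − 154.300 = -298.860°; wrapped into (−180°, 180°]: 61.140°.
Δφ = -41.940 − -7.697 = -34.243°.
a = sin²(Δφ/2) + cos φ₁ · cos φ₂ · sin²(Δλ/2) = 0.277344.
c = 2·atan2(√a, √(1−a)) = 1.10927 rad → d = 6371·c ≈ 7067.18 km.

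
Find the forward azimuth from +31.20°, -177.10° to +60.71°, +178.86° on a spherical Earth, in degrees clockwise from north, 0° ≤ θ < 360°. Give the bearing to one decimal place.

356.0°

Δλ = 178.86 − -177.10 = 355.96°; wrapped into (−180°, 180°]: -4.04°.
θ = atan2( sin Δλ · cos φ₂ , cos φ₁ · sin φ₂ − sin φ₁ · cos φ₂ · cos Δλ )
  = atan2(-0.03447, 0.49321) = -3.998° → normalised to [0°, 360°): 356.002°.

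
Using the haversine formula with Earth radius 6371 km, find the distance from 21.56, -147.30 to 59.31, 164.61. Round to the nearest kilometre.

Δλ = 164.61 − -147.30 = 311.91°; wrapped into (−180°, 180°]: -48.09°.
Δφ = 59.31 − 21.56 = 37.75°.
a = sin²(Δφ/2) + cos φ₁ · cos φ₂ · sin²(Δλ/2) = 0.183461.
c = 2·atan2(√a, √(1−a)) = 0.88527 rad → d = 6371·c ≈ 5640.08 km.

5640 km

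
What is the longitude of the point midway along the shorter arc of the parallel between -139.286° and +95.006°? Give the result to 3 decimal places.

Signed shortest Δλ from -139.286° to +95.006° is -125.708°.
Midpoint longitude = -139.286° + (-125.708°)/2 = -139.286° − 62.854° = -202.140°.
Normalise into (−180°, 180°]: +157.860°.
(The naïve average (-139.286 + +95.006)/2 = -22.14° is on the wrong side of the globe.)

+157.860°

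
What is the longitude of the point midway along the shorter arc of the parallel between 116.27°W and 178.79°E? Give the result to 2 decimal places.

148.74°W

Signed shortest Δλ from -116.27° to +178.79° is -64.94°.
Midpoint longitude = -116.27° + (-64.94°)/2 = -116.27° − 32.47° = -148.74°.
(The naïve average (-116.27 + +178.79)/2 = 31.26° is on the wrong side of the globe.)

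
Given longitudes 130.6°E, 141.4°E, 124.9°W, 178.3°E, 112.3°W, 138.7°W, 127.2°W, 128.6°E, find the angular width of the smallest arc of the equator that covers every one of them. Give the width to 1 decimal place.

Sort the longitudes: -138.7°, -127.2°, -124.9°, -112.3°, +128.6°, +130.6°, +141.4°, +178.3°.
Eastward gaps between consecutive values (wrapping around): 11.5°, 2.3°, 12.6°, 240.9°, 2.0°, 10.8°, 36.9°, 43.0°.
Largest gap = 240.9° ⇒ minimal covering band is its complement: 360° − 240.9° = 119.1°.
Band runs from +128.6° eastward to -112.3°, crossing the antimeridian.

119.1°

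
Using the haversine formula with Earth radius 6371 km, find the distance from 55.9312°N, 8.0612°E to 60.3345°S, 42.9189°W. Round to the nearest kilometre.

13681 km

Δλ = -42.9189 − 8.0612 = -50.9801°.
Δφ = -60.3345 − 55.9312 = -116.2657°.
a = sin²(Δφ/2) + cos φ₁ · cos φ₂ · sin²(Δλ/2) = 0.772617.
c = 2·atan2(√a, √(1−a)) = 2.14746 rad → d = 6371·c ≈ 13681.49 km.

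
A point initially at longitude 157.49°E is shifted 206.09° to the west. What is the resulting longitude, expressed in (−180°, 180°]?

Start at +157.49°; shift −206.09° → -48.60°.
-48.60° already lies in (−180°, 180°].

48.60°W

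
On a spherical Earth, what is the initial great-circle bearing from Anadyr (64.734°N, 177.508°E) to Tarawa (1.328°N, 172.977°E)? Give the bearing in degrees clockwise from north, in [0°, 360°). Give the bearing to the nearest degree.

Δλ = 172.977 − 177.508 = -4.531°.
θ = atan2( sin Δλ · cos φ₂ , cos φ₁ · sin φ₂ − sin φ₁ · cos φ₂ · cos Δλ )
  = atan2(-0.07898, -0.89138) = -174.937° → normalised to [0°, 360°): 185.063°.

185°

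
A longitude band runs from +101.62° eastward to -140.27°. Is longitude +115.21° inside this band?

Band width going east from +101.62° to -140.27°: ((-140.27 − 101.62) mod 360) = 118.11°.
Offset of +115.21° east of the west edge: ((115.21 − 101.62) mod 360) = 13.59°.
13.59° ≤ 118.11° ⇒ inside.

Yes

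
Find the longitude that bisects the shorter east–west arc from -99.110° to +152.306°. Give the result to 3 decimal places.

-153.402°

Signed shortest Δλ from -99.110° to +152.306° is -108.584°.
Midpoint longitude = -99.110° + (-108.584°)/2 = -99.110° − 54.292° = -153.402°.
(The naïve average (-99.110 + +152.306)/2 = 26.598° is on the wrong side of the globe.)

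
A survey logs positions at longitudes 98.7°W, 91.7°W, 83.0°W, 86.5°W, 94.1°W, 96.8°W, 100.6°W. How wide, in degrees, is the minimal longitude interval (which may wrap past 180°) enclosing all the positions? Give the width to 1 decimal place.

17.6°

Sort the longitudes: -100.6°, -98.7°, -96.8°, -94.1°, -91.7°, -86.5°, -83.0°.
Eastward gaps between consecutive values (wrapping around): 1.9°, 1.9°, 2.7°, 2.4°, 5.2°, 3.5°, 342.4°.
Largest gap = 342.4° ⇒ minimal covering band is its complement: 360° − 342.4° = 17.6°.
Band runs from -100.6° eastward to -83.0°.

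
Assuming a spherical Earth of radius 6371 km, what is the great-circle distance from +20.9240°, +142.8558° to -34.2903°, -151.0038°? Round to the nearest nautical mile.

Δλ = -151.0038 − 142.8558 = -293.8596°; wrapped into (−180°, 180°]: 66.1404°.
Δφ = -34.2903 − 20.9240 = -55.2143°.
a = sin²(Δφ/2) + cos φ₁ · cos φ₂ · sin²(Δλ/2) = 0.444524.
c = 2·atan2(√a, √(1−a)) = 1.45961 rad → d = 6371·c ≈ 9299.21 km ≈ 5021.17 nmi.

5021 nmi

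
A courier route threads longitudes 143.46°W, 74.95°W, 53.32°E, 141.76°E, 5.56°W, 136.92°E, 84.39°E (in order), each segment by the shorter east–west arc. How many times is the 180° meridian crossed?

0

Leg 1: -143.46° → -74.95°, shortest Δλ = 68.51° (east) — does not cross 180°.
Leg 2: -74.95° → +53.32°, shortest Δλ = 128.27° (east) — does not cross 180°.
Leg 3: +53.32° → +141.76°, shortest Δλ = 88.44° (east) — does not cross 180°.
Leg 4: +141.76° → -5.56°, shortest Δλ = -147.32° (west) — does not cross 180°.
Leg 5: -5.56° → +136.92°, shortest Δλ = 142.48° (east) — does not cross 180°.
Leg 6: +136.92° → +84.39°, shortest Δλ = -52.53° (west) — does not cross 180°.
Total crossings: 0.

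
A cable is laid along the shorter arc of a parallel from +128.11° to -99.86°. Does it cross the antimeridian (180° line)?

Yes

Naïve |-99.86 − 128.11| = 227.97° > 180°, so the shorter arc goes the other way round — across 180°.
Signed shortest Δλ = ((-99.86 − 128.11 + 180) mod 360) − 180 = 132.03°.
Going east by 132.03° from +128.11° passes through 180° before reaching -99.86°.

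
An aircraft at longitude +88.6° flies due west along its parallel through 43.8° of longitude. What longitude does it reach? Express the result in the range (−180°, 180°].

Start at +88.6°; shift −43.8° → +44.8°.
+44.8° already lies in (−180°, 180°].

+44.8°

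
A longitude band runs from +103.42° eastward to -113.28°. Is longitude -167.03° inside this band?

Yes

Band width going east from +103.42° to -113.28°: ((-113.28 − 103.42) mod 360) = 143.30°.
Offset of -167.03° east of the west edge: ((-167.03 − 103.42) mod 360) = 89.55°.
89.55° ≤ 143.30° ⇒ inside.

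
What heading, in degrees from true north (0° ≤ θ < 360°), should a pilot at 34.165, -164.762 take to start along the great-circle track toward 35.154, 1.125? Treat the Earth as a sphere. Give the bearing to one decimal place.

12.2°

Δλ = 1.125 − -164.762 = 165.887°.
θ = atan2( sin Δλ · cos φ₂ , cos φ₁ · sin φ₂ − sin φ₁ · cos φ₂ · cos Δλ )
  = atan2(0.19936, 0.92170) = 12.205° → normalised to [0°, 360°): 12.205°.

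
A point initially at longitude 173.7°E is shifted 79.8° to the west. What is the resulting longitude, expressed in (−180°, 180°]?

Start at +173.7°; shift −79.8° → +93.9°.
+93.9° already lies in (−180°, 180°].

93.9°E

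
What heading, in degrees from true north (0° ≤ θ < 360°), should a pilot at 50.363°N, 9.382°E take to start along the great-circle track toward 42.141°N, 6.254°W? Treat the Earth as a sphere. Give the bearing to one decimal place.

Δλ = -6.254 − 9.382 = -15.636°.
θ = atan2( sin Δλ · cos φ₂ , cos φ₁ · sin φ₂ − sin φ₁ · cos φ₂ · cos Δλ )
  = atan2(-0.19985, -0.12188) = -121.376° → normalised to [0°, 360°): 238.624°.

238.6°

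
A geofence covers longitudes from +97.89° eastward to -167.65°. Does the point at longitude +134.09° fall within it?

Yes

Band width going east from +97.89° to -167.65°: ((-167.65 − 97.89) mod 360) = 94.46°.
Offset of +134.09° east of the west edge: ((134.09 − 97.89) mod 360) = 36.20°.
36.20° ≤ 94.46° ⇒ inside.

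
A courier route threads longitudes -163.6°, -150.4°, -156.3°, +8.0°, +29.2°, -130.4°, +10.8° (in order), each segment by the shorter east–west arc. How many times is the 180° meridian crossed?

Leg 1: -163.6° → -150.4°, shortest Δλ = 13.2° (east) — does not cross 180°.
Leg 2: -150.4° → -156.3°, shortest Δλ = -5.9° (west) — does not cross 180°.
Leg 3: -156.3° → +8.0°, shortest Δλ = 164.3° (east) — does not cross 180°.
Leg 4: +8.0° → +29.2°, shortest Δλ = 21.2° (east) — does not cross 180°.
Leg 5: +29.2° → -130.4°, shortest Δλ = -159.6° (west) — does not cross 180°.
Leg 6: -130.4° → +10.8°, shortest Δλ = 141.2° (east) — does not cross 180°.
Total crossings: 0.

0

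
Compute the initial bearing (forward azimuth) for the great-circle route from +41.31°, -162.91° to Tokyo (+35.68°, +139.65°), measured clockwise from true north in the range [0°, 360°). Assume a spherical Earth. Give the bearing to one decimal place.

Δλ = 139.65 − -162.91 = 302.56°; wrapped into (−180°, 180°]: -57.44°.
θ = atan2( sin Δλ · cos φ₂ , cos φ₁ · sin φ₂ − sin φ₁ · cos φ₂ · cos Δλ )
  = atan2(-0.68462, 0.14953) = -77.679° → normalised to [0°, 360°): 282.321°.

282.3°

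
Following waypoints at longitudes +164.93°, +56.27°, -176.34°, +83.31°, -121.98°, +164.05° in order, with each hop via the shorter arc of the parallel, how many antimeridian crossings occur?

Leg 1: +164.93° → +56.27°, shortest Δλ = -108.66° (west) — does not cross 180°.
Leg 2: +56.27° → -176.34°, shortest Δλ = 127.39° (east) — crosses 180°.
Leg 3: -176.34° → +83.31°, shortest Δλ = -100.35° (west) — crosses 180°.
Leg 4: +83.31° → -121.98°, shortest Δλ = 154.71° (east) — crosses 180°.
Leg 5: -121.98° → +164.05°, shortest Δλ = -73.97° (west) — crosses 180°.
Total crossings: 4.

4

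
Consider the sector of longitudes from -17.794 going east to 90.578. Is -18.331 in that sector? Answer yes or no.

No

Band width going east from -17.794° to +90.578°: ((90.578 − -17.794) mod 360) = 108.372°.
Offset of -18.331° east of the west edge: ((-18.331 − -17.794) mod 360) = 359.463°.
359.463° > 108.372° ⇒ outside.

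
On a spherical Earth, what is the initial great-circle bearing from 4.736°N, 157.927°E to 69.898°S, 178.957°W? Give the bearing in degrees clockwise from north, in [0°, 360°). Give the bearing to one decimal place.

172.0°

Δλ = -178.957 − 157.927 = -336.884°; wrapped into (−180°, 180°]: 23.116°.
θ = atan2( sin Δλ · cos φ₂ , cos φ₁ · sin φ₂ − sin φ₁ · cos φ₂ · cos Δλ )
  = atan2(0.13493, -0.96197) = 172.015° → normalised to [0°, 360°): 172.015°.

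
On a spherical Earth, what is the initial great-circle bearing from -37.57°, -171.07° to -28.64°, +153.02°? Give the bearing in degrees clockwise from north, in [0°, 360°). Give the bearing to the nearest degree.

276°

Δλ = 153.02 − -171.07 = 324.09°; wrapped into (−180°, 180°]: -35.91°.
θ = atan2( sin Δλ · cos φ₂ , cos φ₁ · sin φ₂ − sin φ₁ · cos φ₂ · cos Δλ )
  = atan2(-0.51475, 0.05352) = -84.064° → normalised to [0°, 360°): 275.936°.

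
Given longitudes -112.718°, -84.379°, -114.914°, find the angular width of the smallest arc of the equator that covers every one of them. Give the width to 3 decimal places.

30.535°

Sort the longitudes: -114.914°, -112.718°, -84.379°.
Eastward gaps between consecutive values (wrapping around): 2.196°, 28.339°, 329.465°.
Largest gap = 329.465° ⇒ minimal covering band is its complement: 360° − 329.465° = 30.535°.
Band runs from -114.914° eastward to -84.379°.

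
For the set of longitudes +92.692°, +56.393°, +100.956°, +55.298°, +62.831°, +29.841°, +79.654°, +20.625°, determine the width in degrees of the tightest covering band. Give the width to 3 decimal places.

80.331°

Sort the longitudes: +20.625°, +29.841°, +55.298°, +56.393°, +62.831°, +79.654°, +92.692°, +100.956°.
Eastward gaps between consecutive values (wrapping around): 9.216°, 25.457°, 1.095°, 6.438°, 16.823°, 13.038°, 8.264°, 279.669°.
Largest gap = 279.669° ⇒ minimal covering band is its complement: 360° − 279.669° = 80.331°.
Band runs from +20.625° eastward to +100.956°.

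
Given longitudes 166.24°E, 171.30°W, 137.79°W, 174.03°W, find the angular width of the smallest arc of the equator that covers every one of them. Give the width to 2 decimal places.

55.97°

Sort the longitudes: -174.03°, -171.30°, -137.79°, +166.24°.
Eastward gaps between consecutive values (wrapping around): 2.73°, 33.51°, 304.03°, 19.73°.
Largest gap = 304.03° ⇒ minimal covering band is its complement: 360° − 304.03° = 55.97°.
Band runs from +166.24° eastward to -137.79°, crossing the antimeridian.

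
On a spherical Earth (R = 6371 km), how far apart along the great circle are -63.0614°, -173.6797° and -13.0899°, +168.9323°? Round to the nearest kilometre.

5723 km

Δλ = 168.9323 − -173.6797 = 342.6120°; wrapped into (−180°, 180°]: -17.3880°.
Δφ = -13.0899 − -63.0614 = 49.9715°.
a = sin²(Δφ/2) + cos φ₁ · cos φ₂ · sin²(Δλ/2) = 0.188498.
c = 2·atan2(√a, √(1−a)) = 0.89822 rad → d = 6371·c ≈ 5722.55 km.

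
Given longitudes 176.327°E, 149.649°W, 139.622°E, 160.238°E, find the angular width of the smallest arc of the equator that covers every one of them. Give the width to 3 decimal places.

70.729°

Sort the longitudes: -149.649°, +139.622°, +160.238°, +176.327°.
Eastward gaps between consecutive values (wrapping around): 289.271°, 20.616°, 16.089°, 34.024°.
Largest gap = 289.271° ⇒ minimal covering band is its complement: 360° − 289.271° = 70.729°.
Band runs from +139.622° eastward to -149.649°, crossing the antimeridian.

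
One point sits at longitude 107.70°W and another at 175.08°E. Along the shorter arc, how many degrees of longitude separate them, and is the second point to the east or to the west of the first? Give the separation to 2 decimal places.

Raw difference: 175.08 − -107.70 = 282.78°.
Normalise into (−180°, 180°]: 282.78° − 360° = -77.22°.
Negative ⇒ the second point lies to the west; separation 77.22°.

77.22° west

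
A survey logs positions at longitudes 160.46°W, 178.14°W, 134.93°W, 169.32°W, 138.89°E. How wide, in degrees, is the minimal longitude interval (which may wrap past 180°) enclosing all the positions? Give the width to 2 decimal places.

86.18°

Sort the longitudes: -178.14°, -169.32°, -160.46°, -134.93°, +138.89°.
Eastward gaps between consecutive values (wrapping around): 8.82°, 8.86°, 25.53°, 273.82°, 42.97°.
Largest gap = 273.82° ⇒ minimal covering band is its complement: 360° − 273.82° = 86.18°.
Band runs from +138.89° eastward to -134.93°, crossing the antimeridian.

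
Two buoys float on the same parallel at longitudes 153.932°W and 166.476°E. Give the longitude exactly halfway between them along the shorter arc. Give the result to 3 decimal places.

Signed shortest Δλ from -153.932° to +166.476° is -39.592°.
Midpoint longitude = -153.932° + (-39.592°)/2 = -153.932° − 19.796° = -173.728°.
(The naïve average (-153.932 + +166.476)/2 = 6.272° is on the wrong side of the globe.)

173.728°W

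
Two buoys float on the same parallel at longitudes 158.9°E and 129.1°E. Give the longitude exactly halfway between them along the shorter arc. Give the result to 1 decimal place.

144.0°E

Signed shortest Δλ from +158.9° to +129.1° is -29.8°.
Midpoint longitude = +158.9° + (-29.8°)/2 = +158.9° − 14.9° = +144.0°.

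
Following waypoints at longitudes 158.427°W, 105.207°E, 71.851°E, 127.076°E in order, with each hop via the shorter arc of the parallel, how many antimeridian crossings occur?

1

Leg 1: -158.427° → +105.207°, shortest Δλ = -96.366° (west) — crosses 180°.
Leg 2: +105.207° → +71.851°, shortest Δλ = -33.356° (west) — does not cross 180°.
Leg 3: +71.851° → +127.076°, shortest Δλ = 55.225° (east) — does not cross 180°.
Total crossings: 1.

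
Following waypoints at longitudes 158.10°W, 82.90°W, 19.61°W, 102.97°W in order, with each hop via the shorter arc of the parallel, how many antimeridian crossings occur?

Leg 1: -158.10° → -82.90°, shortest Δλ = 75.2° (east) — does not cross 180°.
Leg 2: -82.90° → -19.61°, shortest Δλ = 63.29° (east) — does not cross 180°.
Leg 3: -19.61° → -102.97°, shortest Δλ = -83.36° (west) — does not cross 180°.
Total crossings: 0.

0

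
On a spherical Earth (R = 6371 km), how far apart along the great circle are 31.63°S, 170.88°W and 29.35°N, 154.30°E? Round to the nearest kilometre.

7714 km

Δλ = 154.30 − -170.88 = 325.18°; wrapped into (−180°, 180°]: -34.82°.
Δφ = 29.35 − -31.63 = 60.98°.
a = sin²(Δφ/2) + cos φ₁ · cos φ₂ · sin²(Δλ/2) = 0.323885.
c = 2·atan2(√a, √(1−a)) = 1.21084 rad → d = 6371·c ≈ 7714.28 km.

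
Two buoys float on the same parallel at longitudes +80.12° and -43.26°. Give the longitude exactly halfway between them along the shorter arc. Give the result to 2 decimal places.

+18.43°

Signed shortest Δλ from +80.12° to -43.26° is -123.38°.
Midpoint longitude = +80.12° + (-123.38°)/2 = +80.12° − 61.69° = +18.43°.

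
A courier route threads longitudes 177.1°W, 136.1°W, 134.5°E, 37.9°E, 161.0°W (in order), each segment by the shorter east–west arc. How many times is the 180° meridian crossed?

2

Leg 1: -177.1° → -136.1°, shortest Δλ = 41.0° (east) — does not cross 180°.
Leg 2: -136.1° → +134.5°, shortest Δλ = -89.4° (west) — crosses 180°.
Leg 3: +134.5° → +37.9°, shortest Δλ = -96.6° (west) — does not cross 180°.
Leg 4: +37.9° → -161.0°, shortest Δλ = 161.1° (east) — crosses 180°.
Total crossings: 2.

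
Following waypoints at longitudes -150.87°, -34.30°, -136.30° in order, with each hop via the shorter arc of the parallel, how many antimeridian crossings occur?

0

Leg 1: -150.87° → -34.30°, shortest Δλ = 116.57° (east) — does not cross 180°.
Leg 2: -34.30° → -136.30°, shortest Δλ = -102.0° (west) — does not cross 180°.
Total crossings: 0.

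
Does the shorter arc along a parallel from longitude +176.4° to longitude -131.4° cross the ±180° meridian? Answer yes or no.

Yes

Naïve |-131.4 − 176.4| = 307.8° > 180°, so the shorter arc goes the other way round — across 180°.
Signed shortest Δλ = ((-131.4 − 176.4 + 180) mod 360) − 180 = 52.2°.
Going east by 52.2° from +176.4° passes through 180° before reaching -131.4°.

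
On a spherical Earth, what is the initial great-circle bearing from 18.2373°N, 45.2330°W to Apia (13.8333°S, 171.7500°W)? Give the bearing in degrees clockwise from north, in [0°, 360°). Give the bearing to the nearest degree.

Δλ = -171.7500 − -45.2330 = -126.5170°.
θ = atan2( sin Δλ · cos φ₂ , cos φ₁ · sin φ₂ − sin φ₁ · cos φ₂ · cos Δλ )
  = atan2(-0.78037, -0.04626) = -93.393° → normalised to [0°, 360°): 266.607°.

267°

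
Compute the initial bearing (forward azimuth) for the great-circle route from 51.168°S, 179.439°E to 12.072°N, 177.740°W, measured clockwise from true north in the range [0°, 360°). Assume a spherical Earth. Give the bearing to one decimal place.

Δλ = -177.740 − 179.439 = -357.179°; wrapped into (−180°, 180°]: 2.821°.
θ = atan2( sin Δλ · cos φ₂ , cos φ₁ · sin φ₂ − sin φ₁ · cos φ₂ · cos Δλ )
  = atan2(0.04813, 0.89198) = 3.088° → normalised to [0°, 360°): 3.088°.

3.1°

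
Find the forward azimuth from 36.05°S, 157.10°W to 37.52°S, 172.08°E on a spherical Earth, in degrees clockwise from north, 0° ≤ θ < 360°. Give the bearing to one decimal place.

Δλ = 172.08 − -157.10 = 329.18°; wrapped into (−180°, 180°]: -30.82°.
θ = atan2( sin Δλ · cos φ₂ , cos φ₁ · sin φ₂ − sin φ₁ · cos φ₂ · cos Δλ )
  = atan2(-0.40636, -0.09157) = -102.699° → normalised to [0°, 360°): 257.301°.

257.3°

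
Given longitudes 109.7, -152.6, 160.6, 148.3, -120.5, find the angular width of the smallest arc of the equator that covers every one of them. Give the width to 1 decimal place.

129.8°

Sort the longitudes: -152.6°, -120.5°, +109.7°, +148.3°, +160.6°.
Eastward gaps between consecutive values (wrapping around): 32.1°, 230.2°, 38.6°, 12.3°, 46.8°.
Largest gap = 230.2° ⇒ minimal covering band is its complement: 360° − 230.2° = 129.8°.
Band runs from +109.7° eastward to -120.5°, crossing the antimeridian.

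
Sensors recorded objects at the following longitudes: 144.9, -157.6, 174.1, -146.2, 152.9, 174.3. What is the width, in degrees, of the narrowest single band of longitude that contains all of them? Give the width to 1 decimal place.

68.9°

Sort the longitudes: -157.6°, -146.2°, +144.9°, +152.9°, +174.1°, +174.3°.
Eastward gaps between consecutive values (wrapping around): 11.4°, 291.1°, 8.0°, 21.2°, 0.2°, 28.1°.
Largest gap = 291.1° ⇒ minimal covering band is its complement: 360° − 291.1° = 68.9°.
Band runs from +144.9° eastward to -146.2°, crossing the antimeridian.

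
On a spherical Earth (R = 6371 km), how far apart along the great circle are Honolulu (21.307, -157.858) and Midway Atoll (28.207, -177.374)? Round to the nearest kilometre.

Δλ = -177.374 − -157.858 = -19.516°.
Δφ = 28.207 − 21.307 = 6.900°.
a = sin²(Δφ/2) + cos φ₁ · cos φ₂ · sin²(Δλ/2) = 0.027206.
c = 2·atan2(√a, √(1−a)) = 0.33140 rad → d = 6371·c ≈ 2111.33 km.

2111 km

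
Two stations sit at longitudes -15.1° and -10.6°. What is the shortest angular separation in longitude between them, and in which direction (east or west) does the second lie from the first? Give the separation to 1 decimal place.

Raw difference: -10.6 − -15.1 = 4.5°.
Normalise into (−180°, 180°]: 4.5° stays 4.5°.
Positive ⇒ the second point lies to the east; separation 4.5°.

4.5° east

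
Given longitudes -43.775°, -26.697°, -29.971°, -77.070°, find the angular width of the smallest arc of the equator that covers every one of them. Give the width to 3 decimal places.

50.373°

Sort the longitudes: -77.070°, -43.775°, -29.971°, -26.697°.
Eastward gaps between consecutive values (wrapping around): 33.295°, 13.804°, 3.274°, 309.627°.
Largest gap = 309.627° ⇒ minimal covering band is its complement: 360° − 309.627° = 50.373°.
Band runs from -77.070° eastward to -26.697°.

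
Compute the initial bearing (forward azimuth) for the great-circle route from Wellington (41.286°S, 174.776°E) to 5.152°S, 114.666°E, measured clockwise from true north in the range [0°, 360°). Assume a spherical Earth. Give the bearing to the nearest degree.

287°

Δλ = 114.666 − 174.776 = -60.110°.
θ = atan2( sin Δλ · cos φ₂ , cos φ₁ · sin φ₂ − sin φ₁ · cos φ₂ · cos Δλ )
  = atan2(-0.86348, 0.26001) = -73.242° → normalised to [0°, 360°): 286.758°.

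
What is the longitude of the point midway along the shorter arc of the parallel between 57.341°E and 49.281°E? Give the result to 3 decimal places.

53.311°E

Signed shortest Δλ from +57.341° to +49.281° is -8.060°.
Midpoint longitude = +57.341° + (-8.060°)/2 = +57.341° − 4.030° = +53.311°.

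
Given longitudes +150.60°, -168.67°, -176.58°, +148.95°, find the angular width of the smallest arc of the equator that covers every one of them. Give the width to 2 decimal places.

Sort the longitudes: -176.58°, -168.67°, +148.95°, +150.60°.
Eastward gaps between consecutive values (wrapping around): 7.91°, 317.62°, 1.65°, 32.82°.
Largest gap = 317.62° ⇒ minimal covering band is its complement: 360° − 317.62° = 42.38°.
Band runs from +148.95° eastward to -168.67°, crossing the antimeridian.

42.38°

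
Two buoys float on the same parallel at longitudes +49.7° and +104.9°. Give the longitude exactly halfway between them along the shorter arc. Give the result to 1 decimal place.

Signed shortest Δλ from +49.7° to +104.9° is +55.2°.
Midpoint longitude = +49.7° + (+55.2°)/2 = +49.7° + 27.6° = +77.3°.

+77.3°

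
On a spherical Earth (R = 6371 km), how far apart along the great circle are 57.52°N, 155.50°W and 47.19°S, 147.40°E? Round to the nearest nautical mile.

Δλ = 147.40 − -155.50 = 302.90°; wrapped into (−180°, 180°]: -57.10°.
Δφ = -47.19 − 57.52 = -104.71°.
a = sin²(Δφ/2) + cos φ₁ · cos φ₂ · sin²(Δλ/2) = 0.710319.
c = 2·atan2(√a, √(1−a)) = 2.00494 rad → d = 6371·c ≈ 12773.50 km ≈ 6897.14 nmi.

6897 nmi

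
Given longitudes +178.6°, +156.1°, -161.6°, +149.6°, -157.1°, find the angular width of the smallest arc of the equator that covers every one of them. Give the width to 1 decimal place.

Sort the longitudes: -161.6°, -157.1°, +149.6°, +156.1°, +178.6°.
Eastward gaps between consecutive values (wrapping around): 4.5°, 306.7°, 6.5°, 22.5°, 19.8°.
Largest gap = 306.7° ⇒ minimal covering band is its complement: 360° − 306.7° = 53.3°.
Band runs from +149.6° eastward to -157.1°, crossing the antimeridian.

53.3°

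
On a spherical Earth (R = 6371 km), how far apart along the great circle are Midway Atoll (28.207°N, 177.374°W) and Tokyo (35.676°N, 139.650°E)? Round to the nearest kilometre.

4106 km

Δλ = 139.650 − -177.374 = 317.024°; wrapped into (−180°, 180°]: -42.976°.
Δφ = 35.676 − 28.207 = 7.469°.
a = sin²(Δφ/2) + cos φ₁ · cos φ₂ · sin²(Δλ/2) = 0.100297.
c = 2·atan2(√a, √(1−a)) = 0.64449 rad → d = 6371·c ≈ 4106.04 km.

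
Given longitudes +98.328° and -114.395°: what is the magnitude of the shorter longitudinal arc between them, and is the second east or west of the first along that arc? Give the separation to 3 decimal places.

Raw difference: -114.395 − 98.328 = -212.723°.
Normalise into (−180°, 180°]: -212.723° + 360° = 147.277°.
Positive ⇒ the second point lies to the east; separation 147.277°.

147.277° east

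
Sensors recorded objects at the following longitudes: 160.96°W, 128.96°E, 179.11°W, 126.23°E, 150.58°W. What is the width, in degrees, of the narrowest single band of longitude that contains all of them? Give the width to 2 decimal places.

83.19°

Sort the longitudes: -179.11°, -160.96°, -150.58°, +126.23°, +128.96°.
Eastward gaps between consecutive values (wrapping around): 18.15°, 10.38°, 276.81°, 2.73°, 51.93°.
Largest gap = 276.81° ⇒ minimal covering band is its complement: 360° − 276.81° = 83.19°.
Band runs from +126.23° eastward to -150.58°, crossing the antimeridian.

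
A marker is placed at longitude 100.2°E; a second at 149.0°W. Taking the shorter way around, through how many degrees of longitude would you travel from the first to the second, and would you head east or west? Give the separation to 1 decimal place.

110.8° east

Raw difference: -149.0 − 100.2 = -249.2°.
Normalise into (−180°, 180°]: -249.2° + 360° = 110.8°.
Positive ⇒ the second point lies to the east; separation 110.8°.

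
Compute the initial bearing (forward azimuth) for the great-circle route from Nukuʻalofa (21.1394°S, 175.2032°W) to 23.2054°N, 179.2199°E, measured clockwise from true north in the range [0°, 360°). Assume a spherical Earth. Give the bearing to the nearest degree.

353°

Δλ = 179.2199 − -175.2032 = 354.4231°; wrapped into (−180°, 180°]: -5.5769°.
θ = atan2( sin Δλ · cos φ₂ , cos φ₁ · sin φ₂ − sin φ₁ · cos φ₂ · cos Δλ )
  = atan2(-0.08932, 0.69741) = -7.298° → normalised to [0°, 360°): 352.702°.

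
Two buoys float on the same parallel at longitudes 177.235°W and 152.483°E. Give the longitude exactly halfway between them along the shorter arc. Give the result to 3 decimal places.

Signed shortest Δλ from -177.235° to +152.483° is -30.282°.
Midpoint longitude = -177.235° + (-30.282°)/2 = -177.235° − 15.141° = -192.376°.
Normalise into (−180°, 180°]: +167.624°.
(The naïve average (-177.235 + +152.483)/2 = -12.376° is on the wrong side of the globe.)

167.624°E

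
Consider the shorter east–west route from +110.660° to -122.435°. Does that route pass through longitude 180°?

Yes

Naïve |-122.435 − 110.660| = 233.095° > 180°, so the shorter arc goes the other way round — across 180°.
Signed shortest Δλ = ((-122.435 − 110.660 + 180) mod 360) − 180 = 126.905°.
Going east by 126.905° from +110.660° passes through 180° before reaching -122.435°.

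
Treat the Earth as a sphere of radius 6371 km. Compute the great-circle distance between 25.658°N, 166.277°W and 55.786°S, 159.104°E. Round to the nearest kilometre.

9631 km

Δλ = 159.104 − -166.277 = 325.381°; wrapped into (−180°, 180°]: -34.619°.
Δφ = -55.786 − 25.658 = -81.444°.
a = sin²(Δφ/2) + cos φ₁ · cos φ₂ · sin²(Δλ/2) = 0.470481.
c = 2·atan2(√a, √(1−a)) = 1.51172 rad → d = 6371·c ≈ 9631.19 km.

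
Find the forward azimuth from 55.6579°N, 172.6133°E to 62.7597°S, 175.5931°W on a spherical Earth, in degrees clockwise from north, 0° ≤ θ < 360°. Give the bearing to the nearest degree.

174°

Δλ = -175.5931 − 172.6133 = -348.2064°; wrapped into (−180°, 180°]: 11.7936°.
θ = atan2( sin Δλ · cos φ₂ , cos φ₁ · sin φ₂ − sin φ₁ · cos φ₂ · cos Δλ )
  = atan2(0.09355, -0.87152) = 173.873° → normalised to [0°, 360°): 173.873°.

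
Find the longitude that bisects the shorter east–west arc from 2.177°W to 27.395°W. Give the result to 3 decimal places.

Signed shortest Δλ from -2.177° to -27.395° is -25.218°.
Midpoint longitude = -2.177° + (-25.218°)/2 = -2.177° − 12.609° = -14.786°.

14.786°W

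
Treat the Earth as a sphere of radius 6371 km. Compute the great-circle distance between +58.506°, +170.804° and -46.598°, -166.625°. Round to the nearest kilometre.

Δλ = -166.625 − 170.804 = -337.429°; wrapped into (−180°, 180°]: 22.571°.
Δφ = -46.598 − 58.506 = -105.104°.
a = sin²(Δφ/2) + cos φ₁ · cos φ₂ · sin²(Δλ/2) = 0.644033.
c = 2·atan2(√a, √(1−a)) = 1.86300 rad → d = 6371·c ≈ 11869.19 km.

11869 km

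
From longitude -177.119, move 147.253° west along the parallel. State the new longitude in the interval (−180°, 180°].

+35.628°

Start at -177.119°; shift −147.253° → -324.372°.
-324.372° lies outside (−180°, 180°]; add 360° → +35.628°.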